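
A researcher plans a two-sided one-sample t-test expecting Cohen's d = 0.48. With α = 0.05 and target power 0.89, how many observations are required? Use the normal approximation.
n = 45

Sample size formula (one-sample t-test, normal approximation):
n = ((z_{α/2} + z_β) / d)²

z_{α/2} = 1.960 (for α = 0.05, two-sided)
z_β = 1.227 (for power = 0.89)
d = 0.48

n = ((1.960 + 1.227) / 0.48)²
n = (6.640)²
n ≈ 44.09
Round up to the next whole number: n = 45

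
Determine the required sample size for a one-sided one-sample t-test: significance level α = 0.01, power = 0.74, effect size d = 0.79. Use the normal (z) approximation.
n = 15

Sample size formula (one-sample t-test, normal approximation):
n = ((z_α + z_β) / d)²

z_α = 2.326 (for α = 0.01, one-sided)
z_β = 0.643 (for power = 0.74)
d = 0.79

n = ((2.326 + 0.643) / 0.79)²
n = (3.758)²
n ≈ 14.12
Round up to the next whole number: n = 15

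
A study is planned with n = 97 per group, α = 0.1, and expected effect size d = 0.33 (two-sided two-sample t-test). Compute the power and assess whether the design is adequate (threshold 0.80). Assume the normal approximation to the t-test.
Power ≈ 0.74; the study is underpowered (power < 0.80)

Power calculation (two-sample t-test, normal approximation):
z_β = d · √(n/2) - z_{α/2}
z_β = 0.33 · √(97/2) - 1.645
z_β = 0.33 · 6.964 - 1.645
z_β = 0.653

Power = Φ(z_β) = Φ(0.653) ≈ 0.743

Effect size d = 0.33 is small by Cohen's convention (0.2/0.5/0.8).

Threshold: power ≥ 0.80 is conventionally adequate.
Power ≈ 0.74 → the study is underpowered (power < 0.80).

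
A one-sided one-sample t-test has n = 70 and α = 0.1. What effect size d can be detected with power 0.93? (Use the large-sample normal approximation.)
d ≈ 0.33

Minimum detectable effect (one-sample t-test, normal approximation):
d = (z_α + z_β) / √n
d = (1.282 + 1.476) / √70
d = 2.757 / 8.367
d ≈ 0.33

By Cohen's convention (0.2 small / 0.5 medium / 0.8 large): small effect.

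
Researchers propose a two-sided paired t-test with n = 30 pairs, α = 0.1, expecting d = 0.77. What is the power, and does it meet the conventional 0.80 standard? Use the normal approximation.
Power ≈ 0.99; the study is adequately powered (power ≥ 0.80)

Power calculation (paired t-test, normal approximation):
z_β = d · √n - z_{α/2}
z_β = 0.77 · √30 - 1.645
z_β = 0.77 · 5.477 - 1.645
z_β = 2.573

Power = Φ(z_β) = Φ(2.573) ≈ 0.995

Effect size d = 0.77 is medium by Cohen's convention (0.2/0.5/0.8).

Threshold: power ≥ 0.80 is conventionally adequate.
Power ≈ 0.99 → the study is adequately powered (power ≥ 0.80).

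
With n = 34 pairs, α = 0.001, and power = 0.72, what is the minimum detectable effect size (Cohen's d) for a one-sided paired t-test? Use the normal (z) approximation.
d ≈ 0.63

Minimum detectable effect (paired t-test, normal approximation):
d = (z_α + z_β) / √n
d = (3.090 + 0.583) / √34
d = 3.673 / 5.831
d ≈ 0.63

By Cohen's convention (0.2 small / 0.5 medium / 0.8 large): medium effect.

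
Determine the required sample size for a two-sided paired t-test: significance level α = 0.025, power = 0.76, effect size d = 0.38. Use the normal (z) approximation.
n = 61 pairs

Sample size formula (paired t-test, normal approximation):
n = ((z_{α/2} + z_β) / d)²

z_{α/2} = 2.241 (for α = 0.025, two-sided)
z_β = 0.706 (for power = 0.76)
d = 0.38

n = ((2.241 + 0.706) / 0.38)²
n = (7.755)²
n ≈ 60.14
Round up to the next whole number: n = 61 pairs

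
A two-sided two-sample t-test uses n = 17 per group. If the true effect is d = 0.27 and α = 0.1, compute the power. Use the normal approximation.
Power ≈ 0.20

Power calculation (two-sample t-test, normal approximation):
z_β = d · √(n/2) - z_{α/2}
z_β = 0.27 · √(17/2) - 1.645
z_β = 0.27 · 2.915 - 1.645
z_β = -0.858

Power = Φ(z_β) = Φ(-0.858) ≈ 0.196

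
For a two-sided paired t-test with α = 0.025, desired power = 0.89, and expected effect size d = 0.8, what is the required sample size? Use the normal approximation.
n = 19 pairs

Sample size formula (paired t-test, normal approximation):
n = ((z_{α/2} + z_β) / d)²

z_{α/2} = 2.241 (for α = 0.025, two-sided)
z_β = 1.227 (for power = 0.89)
d = 0.8

n = ((2.241 + 1.227) / 0.8)²
n = (4.335)²
n ≈ 18.79
Round up to the next whole number: n = 19 pairs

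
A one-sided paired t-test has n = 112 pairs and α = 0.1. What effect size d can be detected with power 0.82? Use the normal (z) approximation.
d ≈ 0.21

Minimum detectable effect (paired t-test, normal approximation):
d = (z_α + z_β) / √n
d = (1.282 + 0.915) / √112
d = 2.197 / 10.583
d ≈ 0.21

By Cohen's convention (0.2 small / 0.5 medium / 0.8 large): small effect.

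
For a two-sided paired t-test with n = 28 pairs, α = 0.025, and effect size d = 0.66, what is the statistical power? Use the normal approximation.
Power ≈ 0.89

Power calculation (paired t-test, normal approximation):
z_β = d · √n - z_{α/2}
z_β = 0.66 · √28 - 2.241
z_β = 0.66 · 5.292 - 2.241
z_β = 1.251

Power = Φ(z_β) = Φ(1.251) ≈ 0.895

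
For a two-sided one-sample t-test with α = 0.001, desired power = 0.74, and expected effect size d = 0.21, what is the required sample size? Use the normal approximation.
n = 351

Sample size formula (one-sample t-test, normal approximation):
n = ((z_{α/2} + z_β) / d)²

z_{α/2} = 3.291 (for α = 0.001, two-sided)
z_β = 0.643 (for power = 0.74)
d = 0.21

n = ((3.291 + 0.643) / 0.21)²
n = (18.733)²
n ≈ 350.93
Round up to the next whole number: n = 351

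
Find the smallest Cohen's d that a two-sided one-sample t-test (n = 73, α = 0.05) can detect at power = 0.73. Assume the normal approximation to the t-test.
d ≈ 0.30

Minimum detectable effect (one-sample t-test, normal approximation):
d = (z_{α/2} + z_β) / √n
d = (1.960 + 0.613) / √73
d = 2.573 / 8.544
d ≈ 0.30

By Cohen's convention (0.2 small / 0.5 medium / 0.8 large): small effect.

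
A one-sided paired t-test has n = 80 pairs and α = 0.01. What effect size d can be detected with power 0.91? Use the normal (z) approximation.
d ≈ 0.41

Minimum detectable effect (paired t-test, normal approximation):
d = (z_α + z_β) / √n
d = (2.326 + 1.341) / √80
d = 3.667 / 8.944
d ≈ 0.41

By Cohen's convention (0.2 small / 0.5 medium / 0.8 large): small effect.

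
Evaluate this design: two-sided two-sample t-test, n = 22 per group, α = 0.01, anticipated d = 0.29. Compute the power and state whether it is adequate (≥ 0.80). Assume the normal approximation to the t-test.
Power ≈ 0.05; the study is underpowered (power < 0.80)

Power calculation (two-sample t-test, normal approximation):
z_β = d · √(n/2) - z_{α/2}
z_β = 0.29 · √(22/2) - 2.576
z_β = 0.29 · 3.317 - 2.576
z_β = -1.614

Power = Φ(z_β) = Φ(-1.614) ≈ 0.053

Effect size d = 0.29 is small by Cohen's convention (0.2/0.5/0.8).

Threshold: power ≥ 0.80 is conventionally adequate.
Power ≈ 0.05 → the study is underpowered (power < 0.80).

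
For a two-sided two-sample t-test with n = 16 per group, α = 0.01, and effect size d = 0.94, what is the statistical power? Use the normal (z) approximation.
Power ≈ 0.53

Power calculation (two-sample t-test, normal approximation):
z_β = d · √(n/2) - z_{α/2}
z_β = 0.94 · √(16/2) - 2.576
z_β = 0.94 · 2.828 - 2.576
z_β = 0.083

Power = Φ(z_β) = Φ(0.083) ≈ 0.533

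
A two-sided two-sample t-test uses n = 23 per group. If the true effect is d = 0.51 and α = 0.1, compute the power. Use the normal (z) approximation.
Power ≈ 0.53

Power calculation (two-sample t-test, normal approximation):
z_β = d · √(n/2) - z_{α/2}
z_β = 0.51 · √(23/2) - 1.645
z_β = 0.51 · 3.391 - 1.645
z_β = 0.085

Power = Φ(z_β) = Φ(0.085) ≈ 0.534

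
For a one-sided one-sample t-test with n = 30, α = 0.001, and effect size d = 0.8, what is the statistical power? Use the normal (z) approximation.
Power ≈ 0.90

Power calculation (one-sample t-test, normal approximation):
z_β = d · √n - z_α
z_β = 0.8 · √30 - 3.090
z_β = 0.8 · 5.477 - 3.090
z_β = 1.292

Power = Φ(z_β) = Φ(1.292) ≈ 0.902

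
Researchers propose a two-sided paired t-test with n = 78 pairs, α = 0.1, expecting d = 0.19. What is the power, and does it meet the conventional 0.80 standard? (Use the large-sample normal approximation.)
Power ≈ 0.51; the study is underpowered (power < 0.80)

Power calculation (paired t-test, normal approximation):
z_β = d · √n - z_{α/2}
z_β = 0.19 · √78 - 1.645
z_β = 0.19 · 8.832 - 1.645
z_β = 0.033

Power = Φ(z_β) = Φ(0.033) ≈ 0.513

Effect size d = 0.19 is very small by Cohen's convention (0.2/0.5/0.8).

Threshold: power ≥ 0.80 is conventionally adequate.
Power ≈ 0.51 → the study is underpowered (power < 0.80).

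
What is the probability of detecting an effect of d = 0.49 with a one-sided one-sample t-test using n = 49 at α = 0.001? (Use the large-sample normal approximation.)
Power ≈ 0.63

Power calculation (one-sample t-test, normal approximation):
z_β = d · √n - z_α
z_β = 0.49 · √49 - 3.090
z_β = 0.49 · 7.000 - 3.090
z_β = 0.340

Power = Φ(z_β) = Φ(0.340) ≈ 0.633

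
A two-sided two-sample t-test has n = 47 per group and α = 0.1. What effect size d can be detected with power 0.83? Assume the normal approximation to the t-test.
d ≈ 0.54

Minimum detectable effect (two-sample t-test, normal approximation):
d = (z_{α/2} + z_β) / √(n/2)
d = (1.645 + 0.954) / √(47/2)
d = 2.599 / 4.848
d ≈ 0.54

By Cohen's convention (0.2 small / 0.5 medium / 0.8 large): medium effect.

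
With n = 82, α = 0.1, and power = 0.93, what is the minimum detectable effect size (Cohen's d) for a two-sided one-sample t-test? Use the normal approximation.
d ≈ 0.34

Minimum detectable effect (one-sample t-test, normal approximation):
d = (z_{α/2} + z_β) / √n
d = (1.645 + 1.476) / √82
d = 3.121 / 9.055
d ≈ 0.34

By Cohen's convention (0.2 small / 0.5 medium / 0.8 large): small effect.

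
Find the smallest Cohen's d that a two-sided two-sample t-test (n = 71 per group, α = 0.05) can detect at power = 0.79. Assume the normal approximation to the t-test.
d ≈ 0.46

Minimum detectable effect (two-sample t-test, normal approximation):
d = (z_{α/2} + z_β) / √(n/2)
d = (1.960 + 0.806) / √(71/2)
d = 2.766 / 5.958
d ≈ 0.46

By Cohen's convention (0.2 small / 0.5 medium / 0.8 large): small effect.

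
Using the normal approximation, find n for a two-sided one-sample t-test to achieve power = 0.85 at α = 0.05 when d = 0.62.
n = 24

Sample size formula (one-sample t-test, normal approximation):
n = ((z_{α/2} + z_β) / d)²

z_{α/2} = 1.960 (for α = 0.05, two-sided)
z_β = 1.036 (for power = 0.85)
d = 0.62

n = ((1.960 + 1.036) / 0.62)²
n = (4.832)²
n ≈ 23.35
Round up to the next whole number: n = 24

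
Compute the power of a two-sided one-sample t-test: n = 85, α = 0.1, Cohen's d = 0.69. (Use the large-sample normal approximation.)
Power ≈ 1.00

Power calculation (one-sample t-test, normal approximation):
z_β = d · √n - z_{α/2}
z_β = 0.69 · √85 - 1.645
z_β = 0.69 · 9.220 - 1.645
z_β = 4.717

Power = Φ(z_β) = Φ(4.717) ≈ 1.000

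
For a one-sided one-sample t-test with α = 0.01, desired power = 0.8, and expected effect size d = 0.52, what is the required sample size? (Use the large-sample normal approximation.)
n = 38

Sample size formula (one-sample t-test, normal approximation):
n = ((z_α + z_β) / d)²

z_α = 2.326 (for α = 0.01, one-sided)
z_β = 0.842 (for power = 0.8)
d = 0.52

n = ((2.326 + 0.842) / 0.52)²
n = (6.092)²
n ≈ 37.11
Round up to the next whole number: n = 38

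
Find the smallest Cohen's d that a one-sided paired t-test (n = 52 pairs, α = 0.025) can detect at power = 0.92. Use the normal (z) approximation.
d ≈ 0.47

Minimum detectable effect (paired t-test, normal approximation):
d = (z_α + z_β) / √n
d = (1.960 + 1.405) / √52
d = 3.365 / 7.211
d ≈ 0.47

By Cohen's convention (0.2 small / 0.5 medium / 0.8 large): small effect.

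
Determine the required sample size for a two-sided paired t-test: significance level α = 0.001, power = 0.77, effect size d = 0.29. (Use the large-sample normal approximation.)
n = 194 pairs

Sample size formula (paired t-test, normal approximation):
n = ((z_{α/2} + z_β) / d)²

z_{α/2} = 3.291 (for α = 0.001, two-sided)
z_β = 0.739 (for power = 0.77)
d = 0.29

n = ((3.291 + 0.739) / 0.29)²
n = (13.897)²
n ≈ 193.13
Round up to the next whole number: n = 194 pairs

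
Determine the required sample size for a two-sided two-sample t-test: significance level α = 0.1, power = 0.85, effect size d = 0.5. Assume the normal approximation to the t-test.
n = 58 per group

Sample size formula (two-sample t-test, normal approximation):
n = 2 · ((z_{α/2} + z_β) / d)²

z_{α/2} = 1.645 (for α = 0.1, two-sided)
z_β = 1.036 (for power = 0.85)
d = 0.5

n = 2 · ((1.645 + 1.036) / 0.5)²
n = 2 · (5.362)²
n ≈ 57.50
Round up to the next whole number: n = 58 per group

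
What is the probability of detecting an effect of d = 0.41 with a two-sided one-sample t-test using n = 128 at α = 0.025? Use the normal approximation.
Power ≈ 0.99

Power calculation (one-sample t-test, normal approximation):
z_β = d · √n - z_{α/2}
z_β = 0.41 · √128 - 2.241
z_β = 0.41 · 11.314 - 2.241
z_β = 2.397

Power = Φ(z_β) = Φ(2.397) ≈ 0.992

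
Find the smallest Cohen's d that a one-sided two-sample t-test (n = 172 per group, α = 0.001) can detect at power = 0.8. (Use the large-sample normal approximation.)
d ≈ 0.42

Minimum detectable effect (two-sample t-test, normal approximation):
d = (z_α + z_β) / √(n/2)
d = (3.090 + 0.842) / √(172/2)
d = 3.932 / 9.274
d ≈ 0.42

By Cohen's convention (0.2 small / 0.5 medium / 0.8 large): small effect.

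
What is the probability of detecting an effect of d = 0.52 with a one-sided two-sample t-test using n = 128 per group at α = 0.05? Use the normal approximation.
Power ≈ 0.99

Power calculation (two-sample t-test, normal approximation):
z_β = d · √(n/2) - z_α
z_β = 0.52 · √(128/2) - 1.645
z_β = 0.52 · 8.000 - 1.645
z_β = 2.515

Power = Φ(z_β) = Φ(2.515) ≈ 0.994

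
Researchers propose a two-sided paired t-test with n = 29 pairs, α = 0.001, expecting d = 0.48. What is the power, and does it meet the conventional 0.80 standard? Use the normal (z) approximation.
Power ≈ 0.24; the study is underpowered (power < 0.80)

Power calculation (paired t-test, normal approximation):
z_β = d · √n - z_{α/2}
z_β = 0.48 · √29 - 3.291
z_β = 0.48 · 5.385 - 3.291
z_β = -0.706

Power = Φ(z_β) = Φ(-0.706) ≈ 0.240

Effect size d = 0.48 is small by Cohen's convention (0.2/0.5/0.8).

Threshold: power ≥ 0.80 is conventionally adequate.
Power ≈ 0.24 → the study is underpowered (power < 0.80).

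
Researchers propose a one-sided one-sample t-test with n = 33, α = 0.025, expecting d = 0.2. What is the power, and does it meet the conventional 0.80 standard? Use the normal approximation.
Power ≈ 0.21; the study is underpowered (power < 0.80)

Power calculation (one-sample t-test, normal approximation):
z_β = d · √n - z_α
z_β = 0.2 · √33 - 1.960
z_β = 0.2 · 5.745 - 1.960
z_β = -0.811

Power = Φ(z_β) = Φ(-0.811) ≈ 0.209

Effect size d = 0.2 is small by Cohen's convention (0.2/0.5/0.8).

Threshold: power ≥ 0.80 is conventionally adequate.
Power ≈ 0.21 → the study is underpowered (power < 0.80).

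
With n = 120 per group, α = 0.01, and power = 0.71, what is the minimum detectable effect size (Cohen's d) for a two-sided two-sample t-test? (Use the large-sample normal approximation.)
d ≈ 0.40

Minimum detectable effect (two-sample t-test, normal approximation):
d = (z_{α/2} + z_β) / √(n/2)
d = (2.576 + 0.553) / √(120/2)
d = 3.129 / 7.746
d ≈ 0.40

By Cohen's convention (0.2 small / 0.5 medium / 0.8 large): small effect.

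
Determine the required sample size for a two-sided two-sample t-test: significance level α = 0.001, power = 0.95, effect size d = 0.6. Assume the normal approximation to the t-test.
n = 136 per group

Sample size formula (two-sample t-test, normal approximation):
n = 2 · ((z_{α/2} + z_β) / d)²

z_{α/2} = 3.291 (for α = 0.001, two-sided)
z_β = 1.645 (for power = 0.95)
d = 0.6

n = 2 · ((3.291 + 1.645) / 0.6)²
n = 2 · (8.227)²
n ≈ 135.37
Round up to the next whole number: n = 136 per group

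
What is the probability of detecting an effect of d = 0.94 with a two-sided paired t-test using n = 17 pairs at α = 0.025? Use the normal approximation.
Power ≈ 0.95

Power calculation (paired t-test, normal approximation):
z_β = d · √n - z_{α/2}
z_β = 0.94 · √17 - 2.241
z_β = 0.94 · 4.123 - 2.241
z_β = 1.634

Power = Φ(z_β) = Φ(1.634) ≈ 0.949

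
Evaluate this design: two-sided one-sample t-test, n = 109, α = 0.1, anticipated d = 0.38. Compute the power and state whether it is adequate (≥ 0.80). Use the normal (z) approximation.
Power ≈ 0.99; the study is adequately powered (power ≥ 0.80)

Power calculation (one-sample t-test, normal approximation):
z_β = d · √n - z_{α/2}
z_β = 0.38 · √109 - 1.645
z_β = 0.38 · 10.440 - 1.645
z_β = 2.322

Power = Φ(z_β) = Φ(2.322) ≈ 0.990

Effect size d = 0.38 is small by Cohen's convention (0.2/0.5/0.8).

Threshold: power ≥ 0.80 is conventionally adequate.
Power ≈ 0.99 → the study is adequately powered (power ≥ 0.80).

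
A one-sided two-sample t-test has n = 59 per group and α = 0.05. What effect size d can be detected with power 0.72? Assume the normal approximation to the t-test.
d ≈ 0.41

Minimum detectable effect (two-sample t-test, normal approximation):
d = (z_α + z_β) / √(n/2)
d = (1.645 + 0.583) / √(59/2)
d = 2.228 / 5.431
d ≈ 0.41

By Cohen's convention (0.2 small / 0.5 medium / 0.8 large): small effect.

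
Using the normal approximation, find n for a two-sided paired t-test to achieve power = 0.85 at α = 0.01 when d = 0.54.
n = 45 pairs

Sample size formula (paired t-test, normal approximation):
n = ((z_{α/2} + z_β) / d)²

z_{α/2} = 2.576 (for α = 0.01, two-sided)
z_β = 1.036 (for power = 0.85)
d = 0.54

n = ((2.576 + 1.036) / 0.54)²
n = (6.689)²
n ≈ 44.74
Round up to the next whole number: n = 45 pairs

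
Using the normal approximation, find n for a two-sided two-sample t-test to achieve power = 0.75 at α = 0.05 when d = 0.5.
n = 56 per group

Sample size formula (two-sample t-test, normal approximation):
n = 2 · ((z_{α/2} + z_β) / d)²

z_{α/2} = 1.960 (for α = 0.05, two-sided)
z_β = 0.674 (for power = 0.75)
d = 0.5

n = 2 · ((1.960 + 0.674) / 0.5)²
n = 2 · (5.268)²
n ≈ 55.50
Round up to the next whole number: n = 56 per group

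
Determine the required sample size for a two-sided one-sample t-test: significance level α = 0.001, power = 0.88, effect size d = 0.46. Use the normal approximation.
n = 95

Sample size formula (one-sample t-test, normal approximation):
n = ((z_{α/2} + z_β) / d)²

z_{α/2} = 3.291 (for α = 0.001, two-sided)
z_β = 1.175 (for power = 0.88)
d = 0.46

n = ((3.291 + 1.175) / 0.46)²
n = (9.709)²
n ≈ 94.26
Round up to the next whole number: n = 95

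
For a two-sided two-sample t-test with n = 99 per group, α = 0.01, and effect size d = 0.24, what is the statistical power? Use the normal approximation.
Power ≈ 0.19

Power calculation (two-sample t-test, normal approximation):
z_β = d · √(n/2) - z_{α/2}
z_β = 0.24 · √(99/2) - 2.576
z_β = 0.24 · 7.036 - 2.576
z_β = -0.887

Power = Φ(z_β) = Φ(-0.887) ≈ 0.187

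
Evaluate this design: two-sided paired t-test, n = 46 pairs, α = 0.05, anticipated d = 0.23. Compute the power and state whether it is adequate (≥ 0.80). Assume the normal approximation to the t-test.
Power ≈ 0.34; the study is underpowered (power < 0.80)

Power calculation (paired t-test, normal approximation):
z_β = d · √n - z_{α/2}
z_β = 0.23 · √46 - 1.960
z_β = 0.23 · 6.782 - 1.960
z_β = -0.400

Power = Φ(z_β) = Φ(-0.400) ≈ 0.345

Effect size d = 0.23 is small by Cohen's convention (0.2/0.5/0.8).

Threshold: power ≥ 0.80 is conventionally adequate.
Power ≈ 0.34 → the study is underpowered (power < 0.80).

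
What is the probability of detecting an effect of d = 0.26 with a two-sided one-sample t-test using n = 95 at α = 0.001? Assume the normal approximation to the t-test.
Power ≈ 0.22

Power calculation (one-sample t-test, normal approximation):
z_β = d · √n - z_{α/2}
z_β = 0.26 · √95 - 3.291
z_β = 0.26 · 9.747 - 3.291
z_β = -0.756

Power = Φ(z_β) = Φ(-0.756) ≈ 0.225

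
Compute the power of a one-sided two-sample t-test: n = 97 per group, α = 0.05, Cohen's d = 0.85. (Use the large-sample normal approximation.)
Power ≈ 1.00

Power calculation (two-sample t-test, normal approximation):
z_β = d · √(n/2) - z_α
z_β = 0.85 · √(97/2) - 1.645
z_β = 0.85 · 6.964 - 1.645
z_β = 4.275

Power = Φ(z_β) = Φ(4.275) ≈ 1.000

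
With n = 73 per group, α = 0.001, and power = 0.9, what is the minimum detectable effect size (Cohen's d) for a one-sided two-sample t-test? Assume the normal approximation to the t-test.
d ≈ 0.72

Minimum detectable effect (two-sample t-test, normal approximation):
d = (z_α + z_β) / √(n/2)
d = (3.090 + 1.282) / √(73/2)
d = 4.372 / 6.042
d ≈ 0.72

By Cohen's convention (0.2 small / 0.5 medium / 0.8 large): medium effect.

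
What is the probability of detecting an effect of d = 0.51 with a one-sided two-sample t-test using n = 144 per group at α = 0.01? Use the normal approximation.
Power ≈ 0.98

Power calculation (two-sample t-test, normal approximation):
z_β = d · √(n/2) - z_α
z_β = 0.51 · √(144/2) - 2.326
z_β = 0.51 · 8.485 - 2.326
z_β = 2.001

Power = Φ(z_β) = Φ(2.001) ≈ 0.977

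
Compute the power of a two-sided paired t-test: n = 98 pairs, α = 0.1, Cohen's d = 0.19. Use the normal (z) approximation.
Power ≈ 0.59

Power calculation (paired t-test, normal approximation):
z_β = d · √n - z_{α/2}
z_β = 0.19 · √98 - 1.645
z_β = 0.19 · 9.899 - 1.645
z_β = 0.236

Power = Φ(z_β) = Φ(0.236) ≈ 0.593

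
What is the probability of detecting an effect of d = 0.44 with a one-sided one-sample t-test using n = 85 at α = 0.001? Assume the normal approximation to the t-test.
Power ≈ 0.83

Power calculation (one-sample t-test, normal approximation):
z_β = d · √n - z_α
z_β = 0.44 · √85 - 3.090
z_β = 0.44 · 9.220 - 3.090
z_β = 0.966

Power = Φ(z_β) = Φ(0.966) ≈ 0.833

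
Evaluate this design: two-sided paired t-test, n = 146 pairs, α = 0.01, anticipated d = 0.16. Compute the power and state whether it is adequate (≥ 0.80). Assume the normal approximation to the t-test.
Power ≈ 0.26; the study is underpowered (power < 0.80)

Power calculation (paired t-test, normal approximation):
z_β = d · √n - z_{α/2}
z_β = 0.16 · √146 - 2.576
z_β = 0.16 · 12.083 - 2.576
z_β = -0.643

Power = Φ(z_β) = Φ(-0.643) ≈ 0.260

Effect size d = 0.16 is very small by Cohen's convention (0.2/0.5/0.8).

Threshold: power ≥ 0.80 is conventionally adequate.
Power ≈ 0.26 → the study is underpowered (power < 0.80).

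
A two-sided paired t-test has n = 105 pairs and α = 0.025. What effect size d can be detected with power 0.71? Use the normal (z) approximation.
d ≈ 0.27

Minimum detectable effect (paired t-test, normal approximation):
d = (z_{α/2} + z_β) / √n
d = (2.241 + 0.553) / √105
d = 2.795 / 10.247
d ≈ 0.27

By Cohen's convention (0.2 small / 0.5 medium / 0.8 large): small effect.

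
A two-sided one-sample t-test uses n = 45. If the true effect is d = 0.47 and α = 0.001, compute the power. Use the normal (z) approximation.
Power ≈ 0.45

Power calculation (one-sample t-test, normal approximation):
z_β = d · √n - z_{α/2}
z_β = 0.47 · √45 - 3.291
z_β = 0.47 · 6.708 - 3.291
z_β = -0.138

Power = Φ(z_β) = Φ(-0.138) ≈ 0.445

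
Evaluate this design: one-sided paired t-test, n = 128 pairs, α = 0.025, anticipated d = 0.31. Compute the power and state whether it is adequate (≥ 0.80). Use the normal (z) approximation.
Power ≈ 0.94; the study is adequately powered (power ≥ 0.80)

Power calculation (paired t-test, normal approximation):
z_β = d · √n - z_α
z_β = 0.31 · √128 - 1.960
z_β = 0.31 · 11.314 - 1.960
z_β = 1.547

Power = Φ(z_β) = Φ(1.547) ≈ 0.939

Effect size d = 0.31 is small by Cohen's convention (0.2/0.5/0.8).

Threshold: power ≥ 0.80 is conventionally adequate.
Power ≈ 0.94 → the study is adequately powered (power ≥ 0.80).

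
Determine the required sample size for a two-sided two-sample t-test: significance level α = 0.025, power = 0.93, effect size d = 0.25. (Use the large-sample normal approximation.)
n = 443 per group

Sample size formula (two-sample t-test, normal approximation):
n = 2 · ((z_{α/2} + z_β) / d)²

z_{α/2} = 2.241 (for α = 0.025, two-sided)
z_β = 1.476 (for power = 0.93)
d = 0.25

n = 2 · ((2.241 + 1.476) / 0.25)²
n = 2 · (14.868)²
n ≈ 442.11
Round up to the next whole number: n = 443 per group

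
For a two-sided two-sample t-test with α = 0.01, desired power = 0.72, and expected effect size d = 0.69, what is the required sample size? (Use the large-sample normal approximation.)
n = 42 per group

Sample size formula (two-sample t-test, normal approximation):
n = 2 · ((z_{α/2} + z_β) / d)²

z_{α/2} = 2.576 (for α = 0.01, two-sided)
z_β = 0.583 (for power = 0.72)
d = 0.69

n = 2 · ((2.576 + 0.583) / 0.69)²
n = 2 · (4.578)²
n ≈ 41.92
Round up to the next whole number: n = 42 per group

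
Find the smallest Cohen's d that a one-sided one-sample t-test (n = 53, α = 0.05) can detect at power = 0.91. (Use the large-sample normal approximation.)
d ≈ 0.41

Minimum detectable effect (one-sample t-test, normal approximation):
d = (z_α + z_β) / √n
d = (1.645 + 1.341) / √53
d = 2.986 / 7.280
d ≈ 0.41

By Cohen's convention (0.2 small / 0.5 medium / 0.8 large): small effect.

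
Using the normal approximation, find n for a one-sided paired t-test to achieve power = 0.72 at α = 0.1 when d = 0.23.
n = 66 pairs

Sample size formula (paired t-test, normal approximation):
n = ((z_α + z_β) / d)²

z_α = 1.282 (for α = 0.1, one-sided)
z_β = 0.583 (for power = 0.72)
d = 0.23

n = ((1.282 + 0.583) / 0.23)²
n = (8.109)²
n ≈ 65.76
Round up to the next whole number: n = 66 pairs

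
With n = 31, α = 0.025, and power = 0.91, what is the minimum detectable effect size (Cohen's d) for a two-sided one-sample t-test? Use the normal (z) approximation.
d ≈ 0.64

Minimum detectable effect (one-sample t-test, normal approximation):
d = (z_{α/2} + z_β) / √n
d = (2.241 + 1.341) / √31
d = 3.582 / 5.568
d ≈ 0.64

By Cohen's convention (0.2 small / 0.5 medium / 0.8 large): medium effect.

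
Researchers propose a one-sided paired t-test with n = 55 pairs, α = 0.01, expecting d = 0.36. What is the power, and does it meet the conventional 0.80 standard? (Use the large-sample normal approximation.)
Power ≈ 0.63; the study is underpowered (power < 0.80)

Power calculation (paired t-test, normal approximation):
z_β = d · √n - z_α
z_β = 0.36 · √55 - 2.326
z_β = 0.36 · 7.416 - 2.326
z_β = 0.343

Power = Φ(z_β) = Φ(0.343) ≈ 0.634

Effect size d = 0.36 is small by Cohen's convention (0.2/0.5/0.8).

Threshold: power ≥ 0.80 is conventionally adequate.
Power ≈ 0.63 → the study is underpowered (power < 0.80).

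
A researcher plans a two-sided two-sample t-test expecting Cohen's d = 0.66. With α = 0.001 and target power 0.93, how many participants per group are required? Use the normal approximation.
n = 105 per group

Sample size formula (two-sample t-test, normal approximation):
n = 2 · ((z_{α/2} + z_β) / d)²

z_{α/2} = 3.291 (for α = 0.001, two-sided)
z_β = 1.476 (for power = 0.93)
d = 0.66

n = 2 · ((3.291 + 1.476) / 0.66)²
n = 2 · (7.223)²
n ≈ 104.34
Round up to the next whole number: n = 105 per group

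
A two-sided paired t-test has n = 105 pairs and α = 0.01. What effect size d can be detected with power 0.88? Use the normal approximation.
d ≈ 0.37

Minimum detectable effect (paired t-test, normal approximation):
d = (z_{α/2} + z_β) / √n
d = (2.576 + 1.175) / √105
d = 3.751 / 10.247
d ≈ 0.37

By Cohen's convention (0.2 small / 0.5 medium / 0.8 large): small effect.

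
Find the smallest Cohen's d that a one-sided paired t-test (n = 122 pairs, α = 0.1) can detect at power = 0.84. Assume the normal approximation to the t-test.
d ≈ 0.21

Minimum detectable effect (paired t-test, normal approximation):
d = (z_α + z_β) / √n
d = (1.282 + 0.994) / √122
d = 2.276 / 11.045
d ≈ 0.21

By Cohen's convention (0.2 small / 0.5 medium / 0.8 large): small effect.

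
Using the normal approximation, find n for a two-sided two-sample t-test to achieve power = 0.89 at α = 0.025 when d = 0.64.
n = 59 per group

Sample size formula (two-sample t-test, normal approximation):
n = 2 · ((z_{α/2} + z_β) / d)²

z_{α/2} = 2.241 (for α = 0.025, two-sided)
z_β = 1.227 (for power = 0.89)
d = 0.64

n = 2 · ((2.241 + 1.227) / 0.64)²
n = 2 · (5.419)²
n ≈ 58.73
Round up to the next whole number: n = 59 per group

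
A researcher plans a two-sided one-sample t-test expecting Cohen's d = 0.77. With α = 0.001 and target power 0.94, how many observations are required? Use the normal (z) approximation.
n = 40

Sample size formula (one-sample t-test, normal approximation):
n = ((z_{α/2} + z_β) / d)²

z_{α/2} = 3.291 (for α = 0.001, two-sided)
z_β = 1.555 (for power = 0.94)
d = 0.77

n = ((3.291 + 1.555) / 0.77)²
n = (6.294)²
n ≈ 39.61
Round up to the next whole number: n = 40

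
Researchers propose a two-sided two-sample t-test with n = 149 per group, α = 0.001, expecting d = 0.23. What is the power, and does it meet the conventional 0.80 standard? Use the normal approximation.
Power ≈ 0.10; the study is underpowered (power < 0.80)

Power calculation (two-sample t-test, normal approximation):
z_β = d · √(n/2) - z_{α/2}
z_β = 0.23 · √(149/2) - 3.291
z_β = 0.23 · 8.631 - 3.291
z_β = -1.305

Power = Φ(z_β) = Φ(-1.305) ≈ 0.096

Effect size d = 0.23 is small by Cohen's convention (0.2/0.5/0.8).

Threshold: power ≥ 0.80 is conventionally adequate.
Power ≈ 0.10 → the study is underpowered (power < 0.80).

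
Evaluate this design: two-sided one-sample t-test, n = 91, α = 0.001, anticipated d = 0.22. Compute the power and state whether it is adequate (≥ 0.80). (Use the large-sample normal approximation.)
Power ≈ 0.12; the study is underpowered (power < 0.80)

Power calculation (one-sample t-test, normal approximation):
z_β = d · √n - z_{α/2}
z_β = 0.22 · √91 - 3.291
z_β = 0.22 · 9.539 - 3.291
z_β = -1.192

Power = Φ(z_β) = Φ(-1.192) ≈ 0.117

Effect size d = 0.22 is small by Cohen's convention (0.2/0.5/0.8).

Threshold: power ≥ 0.80 is conventionally adequate.
Power ≈ 0.12 → the study is underpowered (power < 0.80).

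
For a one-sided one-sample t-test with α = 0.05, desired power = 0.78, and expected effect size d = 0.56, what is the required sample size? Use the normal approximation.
n = 19

Sample size formula (one-sample t-test, normal approximation):
n = ((z_α + z_β) / d)²

z_α = 1.645 (for α = 0.05, one-sided)
z_β = 0.772 (for power = 0.78)
d = 0.56

n = ((1.645 + 0.772) / 0.56)²
n = (4.316)²
n ≈ 18.63
Round up to the next whole number: n = 19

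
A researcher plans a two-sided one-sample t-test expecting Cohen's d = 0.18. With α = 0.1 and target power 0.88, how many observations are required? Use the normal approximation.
n = 246

Sample size formula (one-sample t-test, normal approximation):
n = ((z_{α/2} + z_β) / d)²

z_{α/2} = 1.645 (for α = 0.1, two-sided)
z_β = 1.175 (for power = 0.88)
d = 0.18

n = ((1.645 + 1.175) / 0.18)²
n = (15.667)²
n ≈ 245.45
Round up to the next whole number: n = 246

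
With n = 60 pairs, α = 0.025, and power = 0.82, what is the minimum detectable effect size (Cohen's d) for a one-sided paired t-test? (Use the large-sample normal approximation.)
d ≈ 0.37

Minimum detectable effect (paired t-test, normal approximation):
d = (z_α + z_β) / √n
d = (1.960 + 0.915) / √60
d = 2.875 / 7.746
d ≈ 0.37

By Cohen's convention (0.2 small / 0.5 medium / 0.8 large): small effect.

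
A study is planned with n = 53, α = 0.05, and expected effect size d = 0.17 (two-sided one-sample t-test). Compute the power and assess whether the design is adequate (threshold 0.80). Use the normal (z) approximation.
Power ≈ 0.24; the study is underpowered (power < 0.80)

Power calculation (one-sample t-test, normal approximation):
z_β = d · √n - z_{α/2}
z_β = 0.17 · √53 - 1.960
z_β = 0.17 · 7.280 - 1.960
z_β = -0.722

Power = Φ(z_β) = Φ(-0.722) ≈ 0.235

Effect size d = 0.17 is very small by Cohen's convention (0.2/0.5/0.8).

Threshold: power ≥ 0.80 is conventionally adequate.
Power ≈ 0.24 → the study is underpowered (power < 0.80).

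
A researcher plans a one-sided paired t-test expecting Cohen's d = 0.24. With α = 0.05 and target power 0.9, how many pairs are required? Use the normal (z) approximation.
n = 149 pairs

Sample size formula (paired t-test, normal approximation):
n = ((z_α + z_β) / d)²

z_α = 1.645 (for α = 0.05, one-sided)
z_β = 1.282 (for power = 0.9)
d = 0.24

n = ((1.645 + 1.282) / 0.24)²
n = (12.196)²
n ≈ 148.74
Round up to the next whole number: n = 149 pairs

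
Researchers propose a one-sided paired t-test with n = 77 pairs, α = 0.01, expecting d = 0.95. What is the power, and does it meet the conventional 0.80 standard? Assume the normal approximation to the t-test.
Power ≈ 1.00; the study is adequately powered (power ≥ 0.80)

Power calculation (paired t-test, normal approximation):
z_β = d · √n - z_α
z_β = 0.95 · √77 - 2.326
z_β = 0.95 · 8.775 - 2.326
z_β = 6.010

Power = Φ(z_β) = Φ(6.010) ≈ 1.000

Effect size d = 0.95 is large by Cohen's convention (0.2/0.5/0.8).

Threshold: power ≥ 0.80 is conventionally adequate.
Power ≈ 1.00 → the study is adequately powered (power ≥ 0.80).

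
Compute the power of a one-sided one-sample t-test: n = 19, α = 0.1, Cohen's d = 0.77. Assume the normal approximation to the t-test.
Power ≈ 0.98

Power calculation (one-sample t-test, normal approximation):
z_β = d · √n - z_α
z_β = 0.77 · √19 - 1.282
z_β = 0.77 · 4.359 - 1.282
z_β = 2.075

Power = Φ(z_β) = Φ(2.075) ≈ 0.981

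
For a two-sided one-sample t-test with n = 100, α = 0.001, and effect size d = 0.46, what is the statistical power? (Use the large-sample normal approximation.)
Power ≈ 0.90

Power calculation (one-sample t-test, normal approximation):
z_β = d · √n - z_{α/2}
z_β = 0.46 · √100 - 3.291
z_β = 0.46 · 10.000 - 3.291
z_β = 1.309

Power = Φ(z_β) = Φ(1.309) ≈ 0.905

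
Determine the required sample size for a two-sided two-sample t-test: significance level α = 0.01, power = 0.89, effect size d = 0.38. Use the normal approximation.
n = 201 per group

Sample size formula (two-sample t-test, normal approximation):
n = 2 · ((z_{α/2} + z_β) / d)²

z_{α/2} = 2.576 (for α = 0.01, two-sided)
z_β = 1.227 (for power = 0.89)
d = 0.38

n = 2 · ((2.576 + 1.227) / 0.38)²
n = 2 · (10.008)²
n ≈ 200.32
Round up to the next whole number: n = 201 per group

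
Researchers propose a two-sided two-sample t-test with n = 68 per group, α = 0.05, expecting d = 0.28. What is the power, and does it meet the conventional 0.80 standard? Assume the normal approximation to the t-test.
Power ≈ 0.37; the study is underpowered (power < 0.80)

Power calculation (two-sample t-test, normal approximation):
z_β = d · √(n/2) - z_{α/2}
z_β = 0.28 · √(68/2) - 1.960
z_β = 0.28 · 5.831 - 1.960
z_β = -0.327

Power = Φ(z_β) = Φ(-0.327) ≈ 0.372

Effect size d = 0.28 is small by Cohen's convention (0.2/0.5/0.8).

Threshold: power ≥ 0.80 is conventionally adequate.
Power ≈ 0.37 → the study is underpowered (power < 0.80).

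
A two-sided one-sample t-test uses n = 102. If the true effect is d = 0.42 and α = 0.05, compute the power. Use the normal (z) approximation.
Power ≈ 0.99

Power calculation (one-sample t-test, normal approximation):
z_β = d · √n - z_{α/2}
z_β = 0.42 · √102 - 1.960
z_β = 0.42 · 10.100 - 1.960
z_β = 2.282

Power = Φ(z_β) = Φ(2.282) ≈ 0.989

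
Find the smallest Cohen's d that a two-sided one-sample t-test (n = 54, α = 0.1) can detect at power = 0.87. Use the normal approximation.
d ≈ 0.38

Minimum detectable effect (one-sample t-test, normal approximation):
d = (z_{α/2} + z_β) / √n
d = (1.645 + 1.126) / √54
d = 2.771 / 7.348
d ≈ 0.38

By Cohen's convention (0.2 small / 0.5 medium / 0.8 large): small effect.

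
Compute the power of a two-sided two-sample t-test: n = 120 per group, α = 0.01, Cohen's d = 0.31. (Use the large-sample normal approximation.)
Power ≈ 0.43

Power calculation (two-sample t-test, normal approximation):
z_β = d · √(n/2) - z_{α/2}
z_β = 0.31 · √(120/2) - 2.576
z_β = 0.31 · 7.746 - 2.576
z_β = -0.175

Power = Φ(z_β) = Φ(-0.175) ≈ 0.431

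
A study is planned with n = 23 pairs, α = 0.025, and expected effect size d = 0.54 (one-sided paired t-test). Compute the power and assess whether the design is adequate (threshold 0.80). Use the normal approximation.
Power ≈ 0.74; the study is underpowered (power < 0.80)

Power calculation (paired t-test, normal approximation):
z_β = d · √n - z_α
z_β = 0.54 · √23 - 1.960
z_β = 0.54 · 4.796 - 1.960
z_β = 0.630

Power = Φ(z_β) = Φ(0.630) ≈ 0.736

Effect size d = 0.54 is medium by Cohen's convention (0.2/0.5/0.8).

Threshold: power ≥ 0.80 is conventionally adequate.
Power ≈ 0.74 → the study is underpowered (power < 0.80).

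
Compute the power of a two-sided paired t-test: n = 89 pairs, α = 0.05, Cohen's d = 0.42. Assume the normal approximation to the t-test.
Power ≈ 0.98

Power calculation (paired t-test, normal approximation):
z_β = d · √n - z_{α/2}
z_β = 0.42 · √89 - 1.960
z_β = 0.42 · 9.434 - 1.960
z_β = 2.002

Power = Φ(z_β) = Φ(2.002) ≈ 0.977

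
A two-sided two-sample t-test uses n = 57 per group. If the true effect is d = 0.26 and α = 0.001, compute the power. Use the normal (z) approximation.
Power ≈ 0.03

Power calculation (two-sample t-test, normal approximation):
z_β = d · √(n/2) - z_{α/2}
z_β = 0.26 · √(57/2) - 3.291
z_β = 0.26 · 5.339 - 3.291
z_β = -1.903

Power = Φ(z_β) = Φ(-1.903) ≈ 0.029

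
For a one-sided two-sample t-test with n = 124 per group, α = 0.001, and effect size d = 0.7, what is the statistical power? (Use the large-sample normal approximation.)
Power ≈ 0.99

Power calculation (two-sample t-test, normal approximation):
z_β = d · √(n/2) - z_α
z_β = 0.7 · √(124/2) - 3.090
z_β = 0.7 · 7.874 - 3.090
z_β = 2.422

Power = Φ(z_β) = Φ(2.422) ≈ 0.992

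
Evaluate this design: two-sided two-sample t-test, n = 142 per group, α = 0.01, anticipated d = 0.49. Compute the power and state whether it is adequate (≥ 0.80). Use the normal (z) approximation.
Power ≈ 0.94; the study is adequately powered (power ≥ 0.80)

Power calculation (two-sample t-test, normal approximation):
z_β = d · √(n/2) - z_{α/2}
z_β = 0.49 · √(142/2) - 2.576
z_β = 0.49 · 8.426 - 2.576
z_β = 1.553

Power = Φ(z_β) = Φ(1.553) ≈ 0.940

Effect size d = 0.49 is small by Cohen's convention (0.2/0.5/0.8).

Threshold: power ≥ 0.80 is conventionally adequate.
Power ≈ 0.94 → the study is adequately powered (power ≥ 0.80).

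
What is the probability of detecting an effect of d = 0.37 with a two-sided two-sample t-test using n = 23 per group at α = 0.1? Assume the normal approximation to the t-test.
Power ≈ 0.35

Power calculation (two-sample t-test, normal approximation):
z_β = d · √(n/2) - z_{α/2}
z_β = 0.37 · √(23/2) - 1.645
z_β = 0.37 · 3.391 - 1.645
z_β = -0.390

Power = Φ(z_β) = Φ(-0.390) ≈ 0.348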